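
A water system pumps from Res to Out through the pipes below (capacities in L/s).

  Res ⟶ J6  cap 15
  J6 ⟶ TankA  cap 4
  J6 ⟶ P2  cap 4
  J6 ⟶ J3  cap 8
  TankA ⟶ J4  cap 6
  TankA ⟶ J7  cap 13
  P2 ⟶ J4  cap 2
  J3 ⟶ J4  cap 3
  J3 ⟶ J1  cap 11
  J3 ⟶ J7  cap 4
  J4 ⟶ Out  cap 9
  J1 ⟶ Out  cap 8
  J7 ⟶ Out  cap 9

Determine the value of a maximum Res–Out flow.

14

Augment Res→J6→TankA→J4→Out: bottleneck 4, flow now 4.
Augment Res→J6→P2→J4→Out: bottleneck 2, flow now 6.
Augment Res→J6→J3→J4→Out: bottleneck 3, flow now 9.
Augment Res→J6→J3→J1→Out: bottleneck 5, flow now 14.
No augmenting path remains; maximum flow = 14.
In the residual graph, reachable from Res: {Res, J6, P2}.
Min-cut edges: J6→TankA (4), J6→J3 (8), P2→J4 (2); capacity 4 + 8 + 2 = 14.
This cut is saturated, so no flow can exceed 14.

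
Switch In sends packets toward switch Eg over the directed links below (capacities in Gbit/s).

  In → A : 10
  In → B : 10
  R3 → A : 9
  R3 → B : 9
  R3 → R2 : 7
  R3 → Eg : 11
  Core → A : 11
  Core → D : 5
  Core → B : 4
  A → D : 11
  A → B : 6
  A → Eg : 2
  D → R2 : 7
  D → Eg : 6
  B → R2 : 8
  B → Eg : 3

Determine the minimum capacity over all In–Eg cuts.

Augment In→A→Eg: bottleneck 2, flow now 2.
Augment In→B→Eg: bottleneck 3, flow now 5.
Augment In→A→D→Eg: bottleneck 6, flow now 11.
No augmenting path remains; maximum flow = 11.
By max-flow min-cut, the minimum cut capacity equals the max flow.
In the residual graph, reachable from In: {In, A, D, B, R2}.
Min-cut edges: A→Eg (2), D→Eg (6), B→Eg (3); capacity 2 + 6 + 3 = 11.

11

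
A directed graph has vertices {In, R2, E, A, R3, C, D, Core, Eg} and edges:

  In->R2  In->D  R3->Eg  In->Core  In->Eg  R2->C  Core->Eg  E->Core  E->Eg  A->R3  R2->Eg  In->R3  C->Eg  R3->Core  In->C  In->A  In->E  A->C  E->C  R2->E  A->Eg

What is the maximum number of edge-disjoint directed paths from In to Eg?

Assign every edge capacity 1; by Menger, the answer equals the max flow.
Path In→Eg (+1); total 1.
Path In→R2→Eg (+1); total 2.
Path In→E→Eg (+1); total 3.
Path In→A→Eg (+1); total 4.
Path In→R3→Eg (+1); total 5.
Path In→C→Eg (+1); total 6.
Path In→Core→Eg (+1); total 7.
No residual In→Eg path; max flow = 7.
Certifying cut of size 7: {In→A, In→C, In→Core, In→E, In→Eg, In→R2, In→R3}.

7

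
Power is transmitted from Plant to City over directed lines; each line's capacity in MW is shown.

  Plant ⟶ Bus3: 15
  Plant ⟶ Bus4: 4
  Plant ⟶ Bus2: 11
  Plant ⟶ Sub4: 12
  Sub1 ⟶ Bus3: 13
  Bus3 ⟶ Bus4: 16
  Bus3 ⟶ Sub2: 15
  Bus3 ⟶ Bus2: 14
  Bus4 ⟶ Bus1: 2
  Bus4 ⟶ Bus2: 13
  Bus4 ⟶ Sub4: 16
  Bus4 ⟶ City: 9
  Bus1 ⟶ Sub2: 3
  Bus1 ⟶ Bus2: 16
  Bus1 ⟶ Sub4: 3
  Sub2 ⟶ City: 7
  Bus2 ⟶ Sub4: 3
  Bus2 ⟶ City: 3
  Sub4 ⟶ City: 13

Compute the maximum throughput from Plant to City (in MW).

32

Augment Plant→Bus4→City: bottleneck 4, flow now 4.
Augment Plant→Bus2→City: bottleneck 3, flow now 7.
Augment Plant→Sub4→City: bottleneck 12, flow now 19.
Augment Plant→Bus3→Bus4→City: bottleneck 5, flow now 24.
Augment Plant→Bus3→Sub2→City: bottleneck 7, flow now 31.
Augment Plant→Bus2→Sub4→City: bottleneck 1, flow now 32.
No augmenting path remains; maximum flow = 32.
In the residual graph, reachable from Plant: {Plant, Bus3, Bus4, Bus1, Sub2, Bus2, Sub4}.
Min-cut edges: Bus4→City (9), Sub2→City (7), Bus2→City (3), Sub4→City (13); capacity 9 + 7 + 3 + 13 = 32.
This cut is saturated, so no flow can exceed 32.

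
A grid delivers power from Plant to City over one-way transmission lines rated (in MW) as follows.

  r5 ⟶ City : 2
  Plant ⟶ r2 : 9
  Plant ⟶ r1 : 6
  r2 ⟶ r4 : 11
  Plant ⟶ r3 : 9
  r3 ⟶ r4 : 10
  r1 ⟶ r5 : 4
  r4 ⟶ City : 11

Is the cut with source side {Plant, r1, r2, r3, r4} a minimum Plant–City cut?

Given cut capacity: 4 + 11 = 15.
Augment Plant→r1→r5→City: bottleneck 2, flow now 2.
Augment Plant→r2→r4→City: bottleneck 9, flow now 11.
Augment Plant→r3→r4→City: bottleneck 2, flow now 13.
No augmenting path remains; maximum flow = 13.
In the residual graph, reachable from Plant: {Plant, r1, r2, r3, r4, r5}.
Min-cut edges: r4→City (11), r5→City (2); capacity 11 + 2 = 13.
Cut capacity 15 exceeds the max flow 13, so it is not minimum.

No — its capacity is 15, but the minimum cut has capacity 13.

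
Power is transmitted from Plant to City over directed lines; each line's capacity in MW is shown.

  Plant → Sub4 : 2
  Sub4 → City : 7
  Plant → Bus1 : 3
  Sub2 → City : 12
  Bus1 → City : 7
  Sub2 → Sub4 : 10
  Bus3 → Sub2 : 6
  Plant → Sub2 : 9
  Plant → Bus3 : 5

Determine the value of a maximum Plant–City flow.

19

Augment Plant→Sub2→City: bottleneck 9, flow now 9.
Augment Plant→Sub4→City: bottleneck 2, flow now 11.
Augment Plant→Bus1→City: bottleneck 3, flow now 14.
Augment Plant→Bus3→Sub2→City: bottleneck 3, flow now 17.
Augment Plant→Bus3→Sub2→Sub4→City: bottleneck 2, flow now 19.
No augmenting path remains; maximum flow = 19.
In the residual graph, reachable from Plant: {Plant}.
Min-cut edges: Plant→Bus3 (5), Plant→Sub2 (9), Plant→Sub4 (2), Plant→Bus1 (3); capacity 5 + 9 + 2 + 3 = 19.
This cut is saturated, so no flow can exceed 19.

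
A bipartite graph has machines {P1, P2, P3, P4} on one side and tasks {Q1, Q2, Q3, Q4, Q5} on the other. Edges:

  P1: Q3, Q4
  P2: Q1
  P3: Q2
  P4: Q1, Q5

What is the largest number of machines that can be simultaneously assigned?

Unit-capacity flow: source→left, listed edges, right→sink; max matching = max flow.
Augmenting path P1→Q3 (+1); matched 1.
Augmenting path P2→Q1 (+1); matched 2.
Augmenting path P3→Q2 (+1); matched 3.
Augmenting path P4→Q5 (+1); matched 4.
No augmenting path remains; maximum matching = 4.
König certificate: {P1, P2, P3, P4} is a vertex cover of size 4 (every listed pair touches it), so no matching can be larger.

4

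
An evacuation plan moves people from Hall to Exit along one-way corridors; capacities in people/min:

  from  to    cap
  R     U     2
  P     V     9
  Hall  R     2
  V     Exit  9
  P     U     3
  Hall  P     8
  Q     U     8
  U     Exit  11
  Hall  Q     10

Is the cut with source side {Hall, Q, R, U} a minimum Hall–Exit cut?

No — its capacity is 19, but the minimum cut has capacity 18.

Given cut capacity: 8 + 11 = 19.
Augment Hall→P→U→Exit: bottleneck 3, flow now 3.
Augment Hall→P→V→Exit: bottleneck 5, flow now 8.
Augment Hall→Q→U→Exit: bottleneck 8, flow now 16.
Augment Hall→R→U→P→V→Exit: bottleneck 2, flow now 18. (uses reverse residual edge)
No augmenting path remains; maximum flow = 18.
In the residual graph, reachable from Hall: {Hall, Q}.
Min-cut edges: Hall→P (8), Hall→R (2), Q→U (8); capacity 8 + 2 + 8 = 18.
Cut capacity 19 exceeds the max flow 18, so it is not minimum.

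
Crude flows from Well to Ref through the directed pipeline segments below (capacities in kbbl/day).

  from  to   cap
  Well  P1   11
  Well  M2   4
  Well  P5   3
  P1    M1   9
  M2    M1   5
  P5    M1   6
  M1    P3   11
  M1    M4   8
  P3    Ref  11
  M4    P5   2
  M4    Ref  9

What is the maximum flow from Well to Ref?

16

Augment Well→P1→M1→P3→Ref: bottleneck 9, flow now 9.
Augment Well→M2→M1→P3→Ref: bottleneck 2, flow now 11.
Augment Well→M2→M1→M4→Ref: bottleneck 2, flow now 13.
Augment Well→P5→M1→M4→Ref: bottleneck 3, flow now 16.
No augmenting path remains; maximum flow = 16.
In the residual graph, reachable from Well: {Well, P1}.
Min-cut edges: Well→M2 (4), Well→P5 (3), P1→M1 (9); capacity 4 + 3 + 9 = 16.
This cut is saturated, so no flow can exceed 16.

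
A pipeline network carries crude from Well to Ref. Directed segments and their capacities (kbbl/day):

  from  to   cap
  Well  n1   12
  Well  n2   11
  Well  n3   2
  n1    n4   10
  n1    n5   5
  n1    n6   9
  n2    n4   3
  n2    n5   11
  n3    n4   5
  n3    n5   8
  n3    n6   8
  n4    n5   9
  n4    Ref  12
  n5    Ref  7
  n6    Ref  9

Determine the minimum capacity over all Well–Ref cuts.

24

Augment Well→n1→n4→Ref: bottleneck 10, flow now 10.
Augment Well→n1→n5→Ref: bottleneck 2, flow now 12.
Augment Well→n2→n4→Ref: bottleneck 2, flow now 14.
Augment Well→n2→n5→Ref: bottleneck 5, flow now 19.
Augment Well→n3→n6→Ref: bottleneck 2, flow now 21.
Augment Well→n2→n4→n1→n6→Ref: bottleneck 1, flow now 22. (uses reverse residual edge)
Augment Well→n2→n5→n1→n6→Ref: bottleneck 2, flow now 24. (uses reverse residual edge)
No augmenting path remains; maximum flow = 24.
By max-flow min-cut, the minimum cut capacity equals the max flow.
In the residual graph, reachable from Well: {Well, n2, n5}.
Min-cut edges: Well→n1 (12), Well→n3 (2), n2→n4 (3), n5→Ref (7); capacity 12 + 2 + 3 + 7 = 24.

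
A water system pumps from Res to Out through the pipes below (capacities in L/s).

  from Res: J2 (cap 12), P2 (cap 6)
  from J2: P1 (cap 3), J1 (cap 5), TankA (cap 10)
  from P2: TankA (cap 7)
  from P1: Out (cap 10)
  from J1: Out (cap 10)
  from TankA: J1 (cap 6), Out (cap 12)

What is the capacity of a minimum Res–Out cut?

18

Augment Res→J2→P1→Out: bottleneck 3, flow now 3.
Augment Res→J2→J1→Out: bottleneck 5, flow now 8.
Augment Res→J2→TankA→Out: bottleneck 4, flow now 12.
Augment Res→P2→TankA→Out: bottleneck 6, flow now 18.
No augmenting path remains; maximum flow = 18.
By max-flow min-cut, the minimum cut capacity equals the max flow.
In the residual graph, reachable from Res: {Res}.
Min-cut edges: Res→J2 (12), Res→P2 (6); capacity 12 + 6 = 18.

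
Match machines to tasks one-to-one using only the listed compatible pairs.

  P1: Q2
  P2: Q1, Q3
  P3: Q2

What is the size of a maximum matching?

2

Unit-capacity flow: source→left, listed edges, right→sink; max matching = max flow.
Augmenting path P1→Q2 (+1); matched 1.
Augmenting path P2→Q1 (+1); matched 2.
No augmenting path remains; maximum matching = 2.
König certificate: {P2, Q2} is a vertex cover of size 2 (every listed pair touches it), so no matching can be larger.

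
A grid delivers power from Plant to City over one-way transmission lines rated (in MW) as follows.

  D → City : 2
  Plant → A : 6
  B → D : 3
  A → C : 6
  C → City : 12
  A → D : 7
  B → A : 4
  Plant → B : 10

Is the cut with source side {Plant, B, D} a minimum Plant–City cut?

No — its capacity is 12, but the minimum cut has capacity 8.

Given cut capacity: 6 + 4 + 2 = 12.
Augment Plant→A→C→City: bottleneck 6, flow now 6.
Augment Plant→B→D→City: bottleneck 2, flow now 8.
No augmenting path remains; maximum flow = 8.
In the residual graph, reachable from Plant: {Plant, A, B, D}.
Min-cut edges: A→C (6), D→City (2); capacity 6 + 2 = 8.
Cut capacity 12 exceeds the max flow 8, so it is not minimum.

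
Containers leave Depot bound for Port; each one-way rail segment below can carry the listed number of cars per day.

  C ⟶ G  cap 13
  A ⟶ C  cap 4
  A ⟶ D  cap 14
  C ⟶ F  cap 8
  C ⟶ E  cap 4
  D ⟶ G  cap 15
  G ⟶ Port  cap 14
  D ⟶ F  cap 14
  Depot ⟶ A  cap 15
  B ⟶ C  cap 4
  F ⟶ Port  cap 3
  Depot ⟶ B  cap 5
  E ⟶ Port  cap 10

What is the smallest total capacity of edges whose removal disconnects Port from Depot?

19

Augment Depot→A→C→E→Port: bottleneck 4, flow now 4.
Augment Depot→A→D→F→Port: bottleneck 3, flow now 7.
Augment Depot→A→D→G→Port: bottleneck 8, flow now 15.
Augment Depot→B→C→G→Port: bottleneck 4, flow now 19.
No augmenting path remains; maximum flow = 19.
By max-flow min-cut, the minimum cut capacity equals the max flow.
In the residual graph, reachable from Depot: {Depot, B}.
Min-cut edges: Depot→A (15), B→C (4); capacity 15 + 4 = 19.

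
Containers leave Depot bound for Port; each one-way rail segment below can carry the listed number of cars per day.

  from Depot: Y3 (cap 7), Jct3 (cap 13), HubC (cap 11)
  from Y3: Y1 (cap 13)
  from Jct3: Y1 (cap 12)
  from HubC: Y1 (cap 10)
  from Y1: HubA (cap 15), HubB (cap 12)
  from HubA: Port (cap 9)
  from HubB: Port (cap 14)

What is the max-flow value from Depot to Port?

Augment Depot→Y3→Y1→HubA→Port: bottleneck 7, flow now 7.
Augment Depot→Jct3→Y1→HubA→Port: bottleneck 2, flow now 9.
Augment Depot→Jct3→Y1→HubB→Port: bottleneck 10, flow now 19.
Augment Depot→HubC→Y1→HubB→Port: bottleneck 2, flow now 21.
No augmenting path remains; maximum flow = 21.
In the residual graph, reachable from Depot: {Depot, Y3, Jct3, HubC, Y1, HubA}.
Min-cut edges: Y1→HubB (12), HubA→Port (9); capacity 12 + 9 = 21.
This cut is saturated, so no flow can exceed 21.

21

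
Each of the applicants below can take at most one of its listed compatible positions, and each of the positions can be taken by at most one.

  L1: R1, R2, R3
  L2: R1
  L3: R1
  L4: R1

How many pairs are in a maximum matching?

Unit-capacity flow: source→left, listed edges, right→sink; max matching = max flow.
Augmenting path L1→R1 (+1); matched 1.
Augmenting path L2→R1→L1→R2 (+1); matched 2.
No augmenting path remains; maximum matching = 2.
König certificate: {L1, R1} is a vertex cover of size 2 (every listed pair touches it), so no matching can be larger.

2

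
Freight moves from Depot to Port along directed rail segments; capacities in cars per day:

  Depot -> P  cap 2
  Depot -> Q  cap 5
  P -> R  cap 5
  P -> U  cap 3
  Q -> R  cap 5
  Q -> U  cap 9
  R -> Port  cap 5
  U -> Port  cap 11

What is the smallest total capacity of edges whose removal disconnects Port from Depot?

Augment Depot→P→R→Port: bottleneck 2, flow now 2.
Augment Depot→Q→R→Port: bottleneck 3, flow now 5.
Augment Depot→Q→U→Port: bottleneck 2, flow now 7.
No augmenting path remains; maximum flow = 7.
By max-flow min-cut, the minimum cut capacity equals the max flow.
In the residual graph, reachable from Depot: {Depot}.
Min-cut edges: Depot→P (2), Depot→Q (5); capacity 2 + 5 = 7.

7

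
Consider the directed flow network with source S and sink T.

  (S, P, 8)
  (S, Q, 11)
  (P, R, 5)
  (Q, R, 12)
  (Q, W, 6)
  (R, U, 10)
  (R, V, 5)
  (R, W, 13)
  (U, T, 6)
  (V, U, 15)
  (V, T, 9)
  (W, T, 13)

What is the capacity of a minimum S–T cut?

16

Augment S→Q→W→T: bottleneck 6, flow now 6.
Augment S→P→R→U→T: bottleneck 5, flow now 11.
Augment S→Q→R→U→T: bottleneck 1, flow now 12.
Augment S→Q→R→V→T: bottleneck 4, flow now 16.
No augmenting path remains; maximum flow = 16.
By max-flow min-cut, the minimum cut capacity equals the max flow.
In the residual graph, reachable from S: {S, P}.
Min-cut edges: S→Q (11), P→R (5); capacity 11 + 5 = 16.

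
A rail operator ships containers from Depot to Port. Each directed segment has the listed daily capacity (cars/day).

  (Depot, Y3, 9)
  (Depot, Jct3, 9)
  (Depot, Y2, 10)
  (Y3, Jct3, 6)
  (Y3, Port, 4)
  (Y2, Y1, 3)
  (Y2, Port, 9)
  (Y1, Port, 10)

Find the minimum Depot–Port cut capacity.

Augment Depot→Y3→Port: bottleneck 4, flow now 4.
Augment Depot→Y2→Port: bottleneck 9, flow now 13.
Augment Depot→Y2→Y1→Port: bottleneck 1, flow now 14.
No augmenting path remains; maximum flow = 14.
By max-flow min-cut, the minimum cut capacity equals the max flow.
In the residual graph, reachable from Depot: {Depot, Y3, Jct3}.
Min-cut edges: Depot→Y2 (10), Y3→Port (4); capacity 10 + 4 = 14.

14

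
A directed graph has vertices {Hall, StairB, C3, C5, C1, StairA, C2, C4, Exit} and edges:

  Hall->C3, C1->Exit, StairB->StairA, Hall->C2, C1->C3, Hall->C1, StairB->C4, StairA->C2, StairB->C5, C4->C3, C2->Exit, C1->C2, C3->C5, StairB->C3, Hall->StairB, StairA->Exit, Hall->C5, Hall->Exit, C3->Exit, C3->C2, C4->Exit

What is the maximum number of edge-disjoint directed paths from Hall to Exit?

5

Assign every edge capacity 1; by Menger, the answer equals the max flow.
Path Hall→Exit (+1); total 1.
Path Hall→C3→Exit (+1); total 2.
Path Hall→C1→Exit (+1); total 3.
Path Hall→C2→Exit (+1); total 4.
Path Hall→StairB→StairA→Exit (+1); total 5.
No residual Hall→Exit path; max flow = 5.
Certifying cut of size 5: {Hall→C1, Hall→C2, Hall→C3, Hall→Exit, Hall→StairB}.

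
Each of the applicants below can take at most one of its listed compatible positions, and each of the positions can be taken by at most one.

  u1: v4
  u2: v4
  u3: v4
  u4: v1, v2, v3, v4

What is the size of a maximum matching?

Unit-capacity flow: source→left, listed edges, right→sink; max matching = max flow.
Augmenting path u1→v4 (+1); matched 1.
Augmenting path u4→v1 (+1); matched 2.
No augmenting path remains; maximum matching = 2.
König certificate: {u4, v4} is a vertex cover of size 2 (every listed pair touches it), so no matching can be larger.

2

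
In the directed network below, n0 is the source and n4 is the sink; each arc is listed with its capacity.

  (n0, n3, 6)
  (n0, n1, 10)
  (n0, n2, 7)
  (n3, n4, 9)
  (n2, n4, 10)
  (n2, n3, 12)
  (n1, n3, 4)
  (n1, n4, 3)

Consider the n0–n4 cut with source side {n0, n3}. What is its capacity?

26

Edges leaving {n0, n3}: n0→n1 (10), n0→n2 (7), n3→n4 (9).
Cut capacity = 10 + 7 + 9 = 26.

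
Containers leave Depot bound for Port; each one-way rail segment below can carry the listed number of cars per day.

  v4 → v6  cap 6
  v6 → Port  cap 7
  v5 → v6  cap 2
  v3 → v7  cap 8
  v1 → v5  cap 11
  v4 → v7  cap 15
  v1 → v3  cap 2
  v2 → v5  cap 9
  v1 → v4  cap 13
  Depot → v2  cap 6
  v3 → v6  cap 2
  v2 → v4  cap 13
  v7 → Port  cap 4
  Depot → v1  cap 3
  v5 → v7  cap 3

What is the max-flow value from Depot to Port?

9

Augment Depot→v1→v3→v6→Port: bottleneck 2, flow now 2.
Augment Depot→v1→v4→v6→Port: bottleneck 1, flow now 3.
Augment Depot→v2→v4→v6→Port: bottleneck 4, flow now 7.
Augment Depot→v2→v4→v7→Port: bottleneck 2, flow now 9.
No augmenting path remains; maximum flow = 9.
In the residual graph, reachable from Depot: {Depot}.
Min-cut edges: Depot→v1 (3), Depot→v2 (6); capacity 3 + 6 = 9.
This cut is saturated, so no flow can exceed 9.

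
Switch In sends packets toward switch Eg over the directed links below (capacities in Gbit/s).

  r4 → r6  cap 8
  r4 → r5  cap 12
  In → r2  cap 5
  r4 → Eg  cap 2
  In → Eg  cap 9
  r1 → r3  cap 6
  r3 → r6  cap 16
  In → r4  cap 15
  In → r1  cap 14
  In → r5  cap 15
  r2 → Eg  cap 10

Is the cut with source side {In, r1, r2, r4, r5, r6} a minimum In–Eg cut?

Given cut capacity: 9 + 6 + 10 + 2 = 27.
Augment In→Eg: bottleneck 9, flow now 9.
Augment In→r2→Eg: bottleneck 5, flow now 14.
Augment In→r4→Eg: bottleneck 2, flow now 16.
No augmenting path remains; maximum flow = 16.
In the residual graph, reachable from In: {In, r1, r3, r4, r5, r6}.
Min-cut edges: In→r2 (5), In→Eg (9), r4→Eg (2); capacity 5 + 9 + 2 = 16.
Cut capacity 27 exceeds the max flow 16, so it is not minimum.

No — its capacity is 27, but the minimum cut has capacity 16.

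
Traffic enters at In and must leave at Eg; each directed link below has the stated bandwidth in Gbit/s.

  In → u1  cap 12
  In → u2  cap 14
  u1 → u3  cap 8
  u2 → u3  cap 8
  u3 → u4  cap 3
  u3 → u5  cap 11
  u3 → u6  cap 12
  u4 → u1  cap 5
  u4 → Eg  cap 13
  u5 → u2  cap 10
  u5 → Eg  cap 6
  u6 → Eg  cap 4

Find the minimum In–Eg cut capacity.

13

Augment In→u1→u3→u4→Eg: bottleneck 3, flow now 3.
Augment In→u1→u3→u5→Eg: bottleneck 5, flow now 8.
Augment In→u2→u3→u5→Eg: bottleneck 1, flow now 9.
Augment In→u2→u3→u6→Eg: bottleneck 4, flow now 13.
No augmenting path remains; maximum flow = 13.
By max-flow min-cut, the minimum cut capacity equals the max flow.
In the residual graph, reachable from In: {In, u1, u2, u3, u5, u6}.
Min-cut edges: u3→u4 (3), u5→Eg (6), u6→Eg (4); capacity 3 + 6 + 4 = 13.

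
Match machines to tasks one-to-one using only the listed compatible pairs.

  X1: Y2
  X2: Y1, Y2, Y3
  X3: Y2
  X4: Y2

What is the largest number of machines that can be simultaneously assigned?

2

Unit-capacity flow: source→left, listed edges, right→sink; max matching = max flow.
Augmenting path X1→Y2 (+1); matched 1.
Augmenting path X2→Y1 (+1); matched 2.
No augmenting path remains; maximum matching = 2.
König certificate: {X2, Y2} is a vertex cover of size 2 (every listed pair touches it), so no matching can be larger.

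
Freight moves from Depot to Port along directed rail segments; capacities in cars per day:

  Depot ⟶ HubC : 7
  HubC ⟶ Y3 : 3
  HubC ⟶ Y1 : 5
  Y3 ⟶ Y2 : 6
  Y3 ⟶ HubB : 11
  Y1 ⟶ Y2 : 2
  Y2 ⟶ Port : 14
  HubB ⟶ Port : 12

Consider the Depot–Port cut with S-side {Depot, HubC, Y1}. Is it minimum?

Yes — it is a minimum cut (capacity 5).

Given cut capacity: 3 + 2 = 5.
Augment Depot→HubC→Y3→Y2→Port: bottleneck 3, flow now 3.
Augment Depot→HubC→Y1→Y2→Port: bottleneck 2, flow now 5.
No augmenting path remains; maximum flow = 5.
Cut capacity 5 equals the max flow, so it is a minimum cut.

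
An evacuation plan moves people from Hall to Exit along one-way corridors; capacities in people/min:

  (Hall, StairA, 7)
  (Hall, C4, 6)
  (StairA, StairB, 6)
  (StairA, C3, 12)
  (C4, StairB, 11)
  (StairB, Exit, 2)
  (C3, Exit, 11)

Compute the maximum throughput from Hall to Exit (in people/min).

9

Augment Hall→StairA→StairB→Exit: bottleneck 2, flow now 2.
Augment Hall→StairA→C3→Exit: bottleneck 5, flow now 7.
Augment Hall→C4→StairB→StairA→C3→Exit: bottleneck 2, flow now 9. (uses reverse residual edge)
No augmenting path remains; maximum flow = 9.
In the residual graph, reachable from Hall: {Hall, C4, StairB}.
Min-cut edges: Hall→StairA (7), StairB→Exit (2); capacity 7 + 2 = 9.
This cut is saturated, so no flow can exceed 9.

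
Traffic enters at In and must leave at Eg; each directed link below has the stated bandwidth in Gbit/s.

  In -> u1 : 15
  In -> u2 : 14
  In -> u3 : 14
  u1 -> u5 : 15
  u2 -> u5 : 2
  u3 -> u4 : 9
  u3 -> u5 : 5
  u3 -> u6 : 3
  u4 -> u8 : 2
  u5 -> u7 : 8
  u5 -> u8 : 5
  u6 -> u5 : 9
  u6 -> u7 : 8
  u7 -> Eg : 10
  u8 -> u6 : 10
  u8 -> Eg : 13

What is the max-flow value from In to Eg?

Augment In→u1→u5→u7→Eg: bottleneck 8, flow now 8.
Augment In→u1→u5→u8→Eg: bottleneck 5, flow now 13.
Augment In→u3→u4→u8→Eg: bottleneck 2, flow now 15.
Augment In→u3→u6→u7→Eg: bottleneck 2, flow now 17.
No augmenting path remains; maximum flow = 17.
In the residual graph, reachable from In: {In, u1, u2, u3, u4, u5, u6, u7}.
Min-cut edges: u4→u8 (2), u5→u8 (5), u7→Eg (10); capacity 2 + 5 + 10 = 17.
This cut is saturated, so no flow can exceed 17.

17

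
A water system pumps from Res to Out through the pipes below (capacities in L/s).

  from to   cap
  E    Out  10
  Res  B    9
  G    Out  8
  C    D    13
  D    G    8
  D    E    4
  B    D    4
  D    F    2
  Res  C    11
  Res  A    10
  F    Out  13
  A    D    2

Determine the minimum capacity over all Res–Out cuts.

Augment Res→A→D→E→Out: bottleneck 2, flow now 2.
Augment Res→B→D→E→Out: bottleneck 2, flow now 4.
Augment Res→B→D→F→Out: bottleneck 2, flow now 6.
Augment Res→C→D→G→Out: bottleneck 8, flow now 14.
No augmenting path remains; maximum flow = 14.
By max-flow min-cut, the minimum cut capacity equals the max flow.
In the residual graph, reachable from Res: {Res, A, B, C, D}.
Min-cut edges: D→E (4), D→F (2), D→G (8); capacity 4 + 2 + 8 = 14.

14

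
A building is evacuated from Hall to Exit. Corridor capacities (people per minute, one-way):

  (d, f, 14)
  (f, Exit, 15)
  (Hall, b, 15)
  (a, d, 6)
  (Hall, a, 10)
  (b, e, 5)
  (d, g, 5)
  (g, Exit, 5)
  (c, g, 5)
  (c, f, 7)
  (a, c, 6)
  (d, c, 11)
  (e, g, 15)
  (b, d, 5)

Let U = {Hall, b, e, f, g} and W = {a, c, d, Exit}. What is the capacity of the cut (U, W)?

Edges leaving {Hall, b, e, f, g}: Hall→a (10), b→d (5), f→Exit (15), g→Exit (5).
Cut capacity = 10 + 5 + 15 + 5 = 35.

35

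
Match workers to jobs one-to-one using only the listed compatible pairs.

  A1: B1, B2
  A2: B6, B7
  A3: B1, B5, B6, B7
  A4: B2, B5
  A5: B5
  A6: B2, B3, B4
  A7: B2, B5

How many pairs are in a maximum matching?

Unit-capacity flow: source→left, listed edges, right→sink; max matching = max flow.
Augmenting path A1→B1 (+1); matched 1.
Augmenting path A2→B6 (+1); matched 2.
Augmenting path A3→B5 (+1); matched 3.
Augmenting path A4→B2 (+1); matched 4.
Augmenting path A6→B3 (+1); matched 5.
Augmenting path A5→B5→A3→B7 (+1); matched 6.
No augmenting path remains; maximum matching = 6.
König certificate: {A1, A2, A3, A6, B2, B5} is a vertex cover of size 6 (every listed pair touches it), so no matching can be larger.

6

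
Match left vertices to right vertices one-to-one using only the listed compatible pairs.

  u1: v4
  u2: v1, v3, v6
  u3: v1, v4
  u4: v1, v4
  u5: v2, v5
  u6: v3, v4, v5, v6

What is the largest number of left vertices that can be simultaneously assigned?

5

Unit-capacity flow: source→left, listed edges, right→sink; max matching = max flow.
Augmenting path u1→v4 (+1); matched 1.
Augmenting path u2→v1 (+1); matched 2.
Augmenting path u5→v2 (+1); matched 3.
Augmenting path u6→v3 (+1); matched 4.
Augmenting path u3→v1→u2→v6 (+1); matched 5.
No augmenting path remains; maximum matching = 5.
König certificate: {u2, u5, u6, v1, v4} is a vertex cover of size 5 (every listed pair touches it), so no matching can be larger.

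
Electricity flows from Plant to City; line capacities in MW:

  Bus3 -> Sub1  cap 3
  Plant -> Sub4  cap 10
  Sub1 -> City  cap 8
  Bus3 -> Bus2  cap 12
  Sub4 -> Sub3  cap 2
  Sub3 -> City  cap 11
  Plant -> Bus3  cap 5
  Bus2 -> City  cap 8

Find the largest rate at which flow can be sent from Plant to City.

Augment Plant→Bus3→Sub1→City: bottleneck 3, flow now 3.
Augment Plant→Bus3→Bus2→City: bottleneck 2, flow now 5.
Augment Plant→Sub4→Sub3→City: bottleneck 2, flow now 7.
No augmenting path remains; maximum flow = 7.
In the residual graph, reachable from Plant: {Plant, Sub4}.
Min-cut edges: Plant→Bus3 (5), Sub4→Sub3 (2); capacity 5 + 2 = 7.
This cut is saturated, so no flow can exceed 7.

7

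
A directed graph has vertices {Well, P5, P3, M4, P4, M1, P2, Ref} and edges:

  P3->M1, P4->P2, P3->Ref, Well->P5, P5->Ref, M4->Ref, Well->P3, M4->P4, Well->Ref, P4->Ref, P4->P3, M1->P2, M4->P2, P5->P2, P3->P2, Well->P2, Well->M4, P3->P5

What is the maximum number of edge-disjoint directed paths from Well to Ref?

4

Assign every edge capacity 1; by Menger, the answer equals the max flow.
Path Well→Ref (+1); total 1.
Path Well→P5→Ref (+1); total 2.
Path Well→P3→Ref (+1); total 3.
Path Well→M4→Ref (+1); total 4.
No residual Well→Ref path; max flow = 4.
Certifying cut of size 4: {Well→M4, Well→P3, Well→P5, Well→Ref}.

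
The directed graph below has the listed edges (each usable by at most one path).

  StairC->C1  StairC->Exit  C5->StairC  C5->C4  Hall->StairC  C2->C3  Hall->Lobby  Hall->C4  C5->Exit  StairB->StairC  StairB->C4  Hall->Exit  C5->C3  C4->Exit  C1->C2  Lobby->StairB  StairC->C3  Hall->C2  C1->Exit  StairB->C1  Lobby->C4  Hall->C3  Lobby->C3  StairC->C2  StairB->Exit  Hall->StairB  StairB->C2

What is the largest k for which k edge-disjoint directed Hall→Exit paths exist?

5

Assign every edge capacity 1; by Menger, the answer equals the max flow.
Path Hall→Exit (+1); total 1.
Path Hall→StairB→Exit (+1); total 2.
Path Hall→C4→Exit (+1); total 3.
Path Hall→StairC→Exit (+1); total 4.
Path Hall→Lobby→StairB→C1→Exit (+1); total 5.
No residual Hall→Exit path; max flow = 5.
Certifying cut of size 5: {Hall→C4, Hall→Exit, Hall→Lobby, Hall→StairB, Hall→StairC}.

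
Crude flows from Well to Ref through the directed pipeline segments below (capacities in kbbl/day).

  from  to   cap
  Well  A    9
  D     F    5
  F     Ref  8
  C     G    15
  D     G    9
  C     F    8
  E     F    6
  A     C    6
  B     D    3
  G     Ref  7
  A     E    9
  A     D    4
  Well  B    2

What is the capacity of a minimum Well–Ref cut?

11

Augment Well→A→C→F→Ref: bottleneck 6, flow now 6.
Augment Well→A→D→F→Ref: bottleneck 2, flow now 8.
Augment Well→A→D→G→Ref: bottleneck 1, flow now 9.
Augment Well→B→D→G→Ref: bottleneck 2, flow now 11.
No augmenting path remains; maximum flow = 11.
By max-flow min-cut, the minimum cut capacity equals the max flow.
In the residual graph, reachable from Well: {Well}.
Min-cut edges: Well→A (9), Well→B (2); capacity 9 + 2 = 11.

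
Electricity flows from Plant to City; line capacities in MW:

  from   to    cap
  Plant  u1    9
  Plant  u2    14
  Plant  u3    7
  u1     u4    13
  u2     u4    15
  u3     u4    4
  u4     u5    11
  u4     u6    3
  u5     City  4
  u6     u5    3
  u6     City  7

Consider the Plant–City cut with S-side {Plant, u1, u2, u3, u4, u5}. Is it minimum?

Yes — it is a minimum cut (capacity 7).

Given cut capacity: 3 + 4 = 7.
Augment Plant→u1→u4→u5→City: bottleneck 4, flow now 4.
Augment Plant→u1→u4→u6→City: bottleneck 3, flow now 7.
No augmenting path remains; maximum flow = 7.
Cut capacity 7 equals the max flow, so it is a minimum cut.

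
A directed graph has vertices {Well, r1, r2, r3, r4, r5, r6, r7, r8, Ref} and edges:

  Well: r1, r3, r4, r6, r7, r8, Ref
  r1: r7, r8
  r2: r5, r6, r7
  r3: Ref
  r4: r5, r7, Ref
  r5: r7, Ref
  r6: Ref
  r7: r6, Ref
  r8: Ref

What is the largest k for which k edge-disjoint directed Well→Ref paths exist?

6

Assign every edge capacity 1; by Menger, the answer equals the max flow.
Path Well→Ref (+1); total 1.
Path Well→r3→Ref (+1); total 2.
Path Well→r4→Ref (+1); total 3.
Path Well→r6→Ref (+1); total 4.
Path Well→r7→Ref (+1); total 5.
Path Well→r8→Ref (+1); total 6.
No residual Well→Ref path; max flow = 6.
Certifying cut of size 6: {Well→Ref, Well→r3, Well→r4, r6→Ref, r7→Ref, r8→Ref}.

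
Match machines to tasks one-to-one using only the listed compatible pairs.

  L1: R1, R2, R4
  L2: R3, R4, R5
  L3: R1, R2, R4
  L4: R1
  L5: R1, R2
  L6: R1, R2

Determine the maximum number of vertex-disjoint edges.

Unit-capacity flow: source→left, listed edges, right→sink; max matching = max flow.
Augmenting path L1→R1 (+1); matched 1.
Augmenting path L2→R3 (+1); matched 2.
Augmenting path L3→R2 (+1); matched 3.
Augmenting path L4→R1→L1→R4 (+1); matched 4.
No augmenting path remains; maximum matching = 4.
König certificate: {L2, R1, R2, R4} is a vertex cover of size 4 (every listed pair touches it), so no matching can be larger.

4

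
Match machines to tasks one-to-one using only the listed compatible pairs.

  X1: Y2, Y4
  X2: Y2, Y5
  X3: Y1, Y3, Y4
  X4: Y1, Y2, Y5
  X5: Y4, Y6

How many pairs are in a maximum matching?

5

Unit-capacity flow: source→left, listed edges, right→sink; max matching = max flow.
Augmenting path X1→Y2 (+1); matched 1.
Augmenting path X2→Y5 (+1); matched 2.
Augmenting path X3→Y1 (+1); matched 3.
Augmenting path X5→Y4 (+1); matched 4.
Augmenting path X4→Y1→X3→Y3 (+1); matched 5.
No augmenting path remains; maximum matching = 5.
König certificate: {X1, X2, X3, X4, X5} is a vertex cover of size 5 (every listed pair touches it), so no matching can be larger.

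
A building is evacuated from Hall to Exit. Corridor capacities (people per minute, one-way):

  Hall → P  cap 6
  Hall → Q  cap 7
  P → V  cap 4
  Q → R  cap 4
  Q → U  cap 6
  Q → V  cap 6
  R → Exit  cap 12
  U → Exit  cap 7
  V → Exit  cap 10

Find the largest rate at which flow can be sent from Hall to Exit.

Augment Hall→P→V→Exit: bottleneck 4, flow now 4.
Augment Hall→Q→R→Exit: bottleneck 4, flow now 8.
Augment Hall→Q→U→Exit: bottleneck 3, flow now 11.
No augmenting path remains; maximum flow = 11.
In the residual graph, reachable from Hall: {Hall, P}.
Min-cut edges: Hall→Q (7), P→V (4); capacity 7 + 4 = 11.
This cut is saturated, so no flow can exceed 11.

11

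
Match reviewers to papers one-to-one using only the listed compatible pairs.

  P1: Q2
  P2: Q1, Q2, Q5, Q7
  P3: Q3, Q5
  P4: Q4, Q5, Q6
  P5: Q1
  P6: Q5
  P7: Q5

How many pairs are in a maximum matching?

6

Unit-capacity flow: source→left, listed edges, right→sink; max matching = max flow.
Augmenting path P1→Q2 (+1); matched 1.
Augmenting path P2→Q1 (+1); matched 2.
Augmenting path P3→Q3 (+1); matched 3.
Augmenting path P4→Q4 (+1); matched 4.
Augmenting path P6→Q5 (+1); matched 5.
Augmenting path P5→Q1→P2→Q7 (+1); matched 6.
No augmenting path remains; maximum matching = 6.
König certificate: {P1, P2, P3, P4, P5, Q5} is a vertex cover of size 6 (every listed pair touches it), so no matching can be larger.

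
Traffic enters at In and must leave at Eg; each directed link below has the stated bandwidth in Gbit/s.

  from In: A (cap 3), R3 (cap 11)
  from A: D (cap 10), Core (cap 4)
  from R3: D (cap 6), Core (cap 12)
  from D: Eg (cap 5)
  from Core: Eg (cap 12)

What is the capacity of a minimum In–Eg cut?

14

Augment In→A→D→Eg: bottleneck 3, flow now 3.
Augment In→R3→D→Eg: bottleneck 2, flow now 5.
Augment In→R3→Core→Eg: bottleneck 9, flow now 14.
No augmenting path remains; maximum flow = 14.
By max-flow min-cut, the minimum cut capacity equals the max flow.
In the residual graph, reachable from In: {In}.
Min-cut edges: In→A (3), In→R3 (11); capacity 3 + 11 = 14.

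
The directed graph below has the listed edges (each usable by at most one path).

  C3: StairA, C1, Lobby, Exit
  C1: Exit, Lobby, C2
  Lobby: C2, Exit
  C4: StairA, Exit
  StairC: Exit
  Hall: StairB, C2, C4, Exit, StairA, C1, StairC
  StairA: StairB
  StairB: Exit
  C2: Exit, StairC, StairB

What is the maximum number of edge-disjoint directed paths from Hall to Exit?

6

Assign every edge capacity 1; by Menger, the answer equals the max flow.
Path Hall→Exit (+1); total 1.
Path Hall→C1→Exit (+1); total 2.
Path Hall→C2→Exit (+1); total 3.
Path Hall→C4→Exit (+1); total 4.
Path Hall→StairB→Exit (+1); total 5.
Path Hall→StairC→Exit (+1); total 6.
No residual Hall→Exit path; max flow = 6.
Certifying cut of size 6: {Hall→C1, Hall→C2, Hall→C4, Hall→Exit, Hall→StairC, StairB→Exit}.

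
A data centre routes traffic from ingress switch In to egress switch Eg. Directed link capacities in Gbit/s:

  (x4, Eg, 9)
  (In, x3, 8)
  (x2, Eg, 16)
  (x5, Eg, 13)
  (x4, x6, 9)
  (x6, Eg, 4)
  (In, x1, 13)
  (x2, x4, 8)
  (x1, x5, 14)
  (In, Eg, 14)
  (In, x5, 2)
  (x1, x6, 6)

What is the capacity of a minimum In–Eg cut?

29

Augment In→Eg: bottleneck 14, flow now 14.
Augment In→x5→Eg: bottleneck 2, flow now 16.
Augment In→x1→x5→Eg: bottleneck 11, flow now 27.
Augment In→x1→x6→Eg: bottleneck 2, flow now 29.
No augmenting path remains; maximum flow = 29.
By max-flow min-cut, the minimum cut capacity equals the max flow.
In the residual graph, reachable from In: {In, x3}.
Min-cut edges: In→x1 (13), In→x5 (2), In→Eg (14); capacity 13 + 2 + 14 = 29.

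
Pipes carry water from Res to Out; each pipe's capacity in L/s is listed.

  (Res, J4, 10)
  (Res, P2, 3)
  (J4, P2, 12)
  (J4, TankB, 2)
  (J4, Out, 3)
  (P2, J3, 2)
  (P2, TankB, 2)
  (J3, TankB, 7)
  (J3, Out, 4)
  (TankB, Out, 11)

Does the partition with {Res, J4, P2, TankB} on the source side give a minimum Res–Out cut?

Given cut capacity: 3 + 2 + 11 = 16.
Augment Res→J4→Out: bottleneck 3, flow now 3.
Augment Res→J4→TankB→Out: bottleneck 2, flow now 5.
Augment Res→P2→J3→Out: bottleneck 2, flow now 7.
Augment Res→P2→TankB→Out: bottleneck 1, flow now 8.
Augment Res→J4→P2→TankB→Out: bottleneck 1, flow now 9.
No augmenting path remains; maximum flow = 9.
In the residual graph, reachable from Res: {Res, J4, P2}.
Min-cut edges: J4→TankB (2), J4→Out (3), P2→J3 (2), P2→TankB (2); capacity 2 + 3 + 2 + 2 = 9.
Cut capacity 16 exceeds the max flow 9, so it is not minimum.

No — its capacity is 16, but the minimum cut has capacity 9.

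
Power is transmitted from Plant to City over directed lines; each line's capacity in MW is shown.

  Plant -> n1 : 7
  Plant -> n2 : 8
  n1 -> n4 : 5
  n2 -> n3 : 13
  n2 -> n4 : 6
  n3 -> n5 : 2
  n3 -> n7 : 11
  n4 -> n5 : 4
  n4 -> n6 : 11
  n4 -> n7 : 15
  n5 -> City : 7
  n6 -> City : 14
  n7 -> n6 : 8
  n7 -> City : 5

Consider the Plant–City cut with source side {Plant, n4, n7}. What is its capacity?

43

Edges leaving {Plant, n4, n7}: Plant→n1 (7), Plant→n2 (8), n4→n5 (4), n4→n6 (11), n7→n6 (8), n7→City (5).
Cut capacity = 7 + 8 + 4 + 11 + 8 + 5 = 43.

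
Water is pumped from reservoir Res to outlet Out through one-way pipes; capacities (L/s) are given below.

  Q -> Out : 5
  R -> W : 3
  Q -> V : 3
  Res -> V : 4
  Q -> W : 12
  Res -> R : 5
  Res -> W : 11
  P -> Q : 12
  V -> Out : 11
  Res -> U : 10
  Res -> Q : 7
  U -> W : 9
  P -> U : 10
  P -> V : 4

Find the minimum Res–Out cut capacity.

11

Augment Res→Q→Out: bottleneck 5, flow now 5.
Augment Res→V→Out: bottleneck 4, flow now 9.
Augment Res→Q→V→Out: bottleneck 2, flow now 11.
No augmenting path remains; maximum flow = 11.
By max-flow min-cut, the minimum cut capacity equals the max flow.
In the residual graph, reachable from Res: {Res, R, U, W}.
Min-cut edges: Res→Q (7), Res→V (4); capacity 7 + 4 = 11.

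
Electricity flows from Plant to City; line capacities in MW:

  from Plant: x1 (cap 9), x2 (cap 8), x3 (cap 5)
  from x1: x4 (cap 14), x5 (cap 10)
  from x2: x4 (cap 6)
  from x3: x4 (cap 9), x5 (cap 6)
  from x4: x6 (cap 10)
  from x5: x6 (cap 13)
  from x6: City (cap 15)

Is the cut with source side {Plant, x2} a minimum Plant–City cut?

No — its capacity is 20, but the minimum cut has capacity 15.

Given cut capacity: 9 + 5 + 6 = 20.
Augment Plant→x1→x4→x6→City: bottleneck 9, flow now 9.
Augment Plant→x2→x4→x6→City: bottleneck 1, flow now 10.
Augment Plant→x3→x5→x6→City: bottleneck 5, flow now 15.
No augmenting path remains; maximum flow = 15.
In the residual graph, reachable from Plant: {Plant, x1, x2, x3, x4, x5, x6}.
Min-cut edges: x6→City (15); capacity 15 = 15.
Cut capacity 20 exceeds the max flow 15, so it is not minimum.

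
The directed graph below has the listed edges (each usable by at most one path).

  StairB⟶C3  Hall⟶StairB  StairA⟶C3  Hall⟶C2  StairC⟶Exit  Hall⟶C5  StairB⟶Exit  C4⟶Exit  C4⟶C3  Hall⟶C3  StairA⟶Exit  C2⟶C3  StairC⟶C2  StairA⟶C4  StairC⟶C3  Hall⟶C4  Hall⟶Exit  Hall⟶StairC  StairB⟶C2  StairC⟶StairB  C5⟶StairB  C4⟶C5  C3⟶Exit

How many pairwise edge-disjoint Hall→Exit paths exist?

5

Assign every edge capacity 1; by Menger, the answer equals the max flow.
Path Hall→Exit (+1); total 1.
Path Hall→StairC→Exit (+1); total 2.
Path Hall→StairB→Exit (+1); total 3.
Path Hall→C4→Exit (+1); total 4.
Path Hall→C3→Exit (+1); total 5.
No residual Hall→Exit path; max flow = 5.
Certifying cut of size 5: {C3→Exit, Hall→C4, Hall→Exit, Hall→StairC, StairB→Exit}.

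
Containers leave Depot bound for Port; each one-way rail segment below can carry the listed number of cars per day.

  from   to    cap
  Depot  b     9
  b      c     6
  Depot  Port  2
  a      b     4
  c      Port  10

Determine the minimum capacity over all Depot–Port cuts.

Augment Depot→Port: bottleneck 2, flow now 2.
Augment Depot→b→c→Port: bottleneck 6, flow now 8.
No augmenting path remains; maximum flow = 8.
By max-flow min-cut, the minimum cut capacity equals the max flow.
In the residual graph, reachable from Depot: {Depot, b}.
Min-cut edges: Depot→Port (2), b→c (6); capacity 2 + 6 = 8.

8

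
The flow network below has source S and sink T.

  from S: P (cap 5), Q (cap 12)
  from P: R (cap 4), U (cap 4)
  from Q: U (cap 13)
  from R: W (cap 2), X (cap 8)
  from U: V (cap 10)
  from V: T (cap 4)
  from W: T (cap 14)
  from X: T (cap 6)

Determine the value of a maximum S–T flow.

Augment S→P→R→W→T: bottleneck 2, flow now 2.
Augment S→P→R→X→T: bottleneck 2, flow now 4.
Augment S→P→U→V→T: bottleneck 1, flow now 5.
Augment S→Q→U→V→T: bottleneck 3, flow now 8.
No augmenting path remains; maximum flow = 8.
In the residual graph, reachable from S: {S, P, Q, U, V}.
Min-cut edges: P→R (4), V→T (4); capacity 4 + 4 = 8.
This cut is saturated, so no flow can exceed 8.

8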